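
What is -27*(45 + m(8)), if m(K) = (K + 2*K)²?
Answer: -16767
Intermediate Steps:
m(K) = 9*K² (m(K) = (3*K)² = 9*K²)
-27*(45 + m(8)) = -27*(45 + 9*8²) = -27*(45 + 9*64) = -27*(45 + 576) = -27*621 = -16767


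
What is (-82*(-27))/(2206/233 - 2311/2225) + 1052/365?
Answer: 47060171986/177223195 ≈ 265.54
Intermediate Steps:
(-82*(-27))/(2206/233 - 2311/2225) + 1052/365 = 2214/(2206*(1/233) - 2311*1/2225) + 1052*(1/365) = 2214/(2206/233 - 2311/2225) + 1052/365 = 2214/(4369887/518425) + 1052/365 = 2214*(518425/4369887) + 1052/365 = 127532550/485543 + 1052/365 = 47060171986/177223195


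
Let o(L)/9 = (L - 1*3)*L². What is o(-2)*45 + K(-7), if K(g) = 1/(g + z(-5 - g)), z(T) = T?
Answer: -40501/5 ≈ -8100.2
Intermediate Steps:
K(g) = -⅕ (K(g) = 1/(g + (-5 - g)) = 1/(-5) = -⅕)
o(L) = 9*L²*(-3 + L) (o(L) = 9*((L - 1*3)*L²) = 9*((L - 3)*L²) = 9*((-3 + L)*L²) = 9*(L²*(-3 + L)) = 9*L²*(-3 + L))
o(-2)*45 + K(-7) = (9*(-2)²*(-3 - 2))*45 - ⅕ = (9*4*(-5))*45 - ⅕ = -180*45 - ⅕ = -8100 - ⅕ = -40501/5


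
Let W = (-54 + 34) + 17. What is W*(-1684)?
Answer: 5052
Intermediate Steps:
W = -3 (W = -20 + 17 = -3)
W*(-1684) = -3*(-1684) = 5052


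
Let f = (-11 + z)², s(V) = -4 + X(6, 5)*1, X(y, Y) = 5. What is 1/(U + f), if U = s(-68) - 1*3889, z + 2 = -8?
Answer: -1/3447 ≈ -0.00029011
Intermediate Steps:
z = -10 (z = -2 - 8 = -10)
s(V) = 1 (s(V) = -4 + 5*1 = -4 + 5 = 1)
f = 441 (f = (-11 - 10)² = (-21)² = 441)
U = -3888 (U = 1 - 1*3889 = 1 - 3889 = -3888)
1/(U + f) = 1/(-3888 + 441) = 1/(-3447) = -1/3447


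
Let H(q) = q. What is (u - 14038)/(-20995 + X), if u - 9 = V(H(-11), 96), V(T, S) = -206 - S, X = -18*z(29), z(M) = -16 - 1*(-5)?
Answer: 14331/20797 ≈ 0.68909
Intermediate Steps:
z(M) = -11 (z(M) = -16 + 5 = -11)
X = 198 (X = -18*(-11) = 198)
u = -293 (u = 9 + (-206 - 1*96) = 9 + (-206 - 96) = 9 - 302 = -293)
(u - 14038)/(-20995 + X) = (-293 - 14038)/(-20995 + 198) = -14331/(-20797) = -14331*(-1/20797) = 14331/20797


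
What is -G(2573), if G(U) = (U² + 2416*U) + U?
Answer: -12839270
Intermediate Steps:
G(U) = U² + 2417*U
-G(2573) = -2573*(2417 + 2573) = -2573*4990 = -1*12839270 = -12839270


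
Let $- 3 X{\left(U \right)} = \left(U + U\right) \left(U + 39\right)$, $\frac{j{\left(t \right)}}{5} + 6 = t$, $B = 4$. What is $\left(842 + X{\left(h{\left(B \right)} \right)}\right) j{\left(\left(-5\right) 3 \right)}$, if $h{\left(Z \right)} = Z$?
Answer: $-76370$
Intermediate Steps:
$j{\left(t \right)} = -30 + 5 t$
$X{\left(U \right)} = - \frac{2 U \left(39 + U\right)}{3}$ ($X{\left(U \right)} = - \frac{\left(U + U\right) \left(U + 39\right)}{3} = - \frac{2 U \left(39 + U\right)}{3}$)
$\left(842 + X{\left(h{\left(B \right)} \right)}\right) j{\left(\left(-5\right) 3 \right)} = \left(842 - \frac{8 \left(39 + 4\right)}{3}\right) \left(-30 + 5 \left(\left(-5\right) 3\right)\right) = \left(842 - \frac{8}{3} \cdot 43\right) \left(-30 + 5 \left(-15\right)\right) = \left(842 - \frac{344}{3}\right) \left(-30 - 75\right) = \frac{2182}{3} \left(-105\right) = -76370$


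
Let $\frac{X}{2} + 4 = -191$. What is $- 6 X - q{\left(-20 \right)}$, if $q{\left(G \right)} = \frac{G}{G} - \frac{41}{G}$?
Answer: $\frac{46739}{20} \approx 2336.9$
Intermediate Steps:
$X = -390$ ($X = -8 + 2 \left(-191\right) = -8 - 382 = -390$)
$q{\left(G \right)} = 1 - \frac{41}{G}$
$- 6 X - q{\left(-20 \right)} = \left(-6\right) \left(-390\right) - \frac{-41 - 20}{-20} = 2340 - \left(- \frac{1}{20}\right) \left(-61\right) = 2340 - \frac{61}{20} = \frac{46739}{20}$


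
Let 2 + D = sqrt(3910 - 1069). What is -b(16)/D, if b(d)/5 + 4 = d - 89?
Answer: 770/2837 + 385*sqrt(2841)/2837 ≈ 7.5047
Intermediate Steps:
b(d) = -465 + 5*d (b(d) = -20 + 5*(d - 89) = -20 + 5*(-89 + d) = -20 + (-445 + 5*d) = -465 + 5*d)
D = -2 + sqrt(2841) (D = -2 + sqrt(3910 - 1069) = -2 + sqrt(2841) ≈ 51.301)
-b(16)/D = -(-465 + 5*16)/(-2 + sqrt(2841)) = -(-465 + 80)/(-2 + sqrt(2841)) = -(-385)/(-2 + sqrt(2841)) = 385/(-2 + sqrt(2841))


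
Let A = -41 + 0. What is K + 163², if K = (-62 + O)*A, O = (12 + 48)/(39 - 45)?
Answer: 29521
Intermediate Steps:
O = -10 (O = 60/(-6) = 60*(-⅙) = -10)
A = -41
K = 2952 (K = (-62 - 10)*(-41) = -72*(-41) = 2952)
K + 163² = 2952 + 163² = 2952 + 26569 = 29521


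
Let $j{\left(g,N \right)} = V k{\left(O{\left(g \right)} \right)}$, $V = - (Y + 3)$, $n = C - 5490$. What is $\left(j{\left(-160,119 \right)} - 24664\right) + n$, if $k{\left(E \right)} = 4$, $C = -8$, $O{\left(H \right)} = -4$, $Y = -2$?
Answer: $-30166$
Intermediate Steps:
$n = -5498$ ($n = -8 - 5490 = -5498$)
$V = -1$ ($V = - (-2 + 3) = \left(-1\right) 1 = -1$)
$j{\left(g,N \right)} = -4$ ($j{\left(g,N \right)} = \left(-1\right) 4 = -4$)
$\left(j{\left(-160,119 \right)} - 24664\right) + n = \left(-4 - 24664\right) - 5498 = -24668 - 5498 = -30166$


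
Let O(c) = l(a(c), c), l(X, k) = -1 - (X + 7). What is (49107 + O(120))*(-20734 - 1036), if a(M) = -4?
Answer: -1068972310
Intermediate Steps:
l(X, k) = -8 - X (l(X, k) = -1 - (7 + X) = -1 + (-7 - X) = -8 - X)
O(c) = -4 (O(c) = -8 - 1*(-4) = -8 + 4 = -4)
(49107 + O(120))*(-20734 - 1036) = (49107 - 4)*(-20734 - 1036) = 49103*(-21770) = -1068972310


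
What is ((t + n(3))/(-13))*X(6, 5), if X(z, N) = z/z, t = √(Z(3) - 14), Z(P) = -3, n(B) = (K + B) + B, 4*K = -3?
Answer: -21/52 - I*√17/13 ≈ -0.40385 - 0.31716*I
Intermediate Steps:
K = -¾ (K = (¼)*(-3) = -¾ ≈ -0.75000)
n(B) = -¾ + 2*B (n(B) = (-¾ + B) + B = -¾ + 2*B)
t = I*√17 (t = √(-3 - 14) = √(-17) = I*√17 ≈ 4.1231*I)
X(z, N) = 1
((t + n(3))/(-13))*X(6, 5) = ((I*√17 + (-¾ + 2*3))/(-13))*1 = ((I*√17 + (-¾ + 6))*(-1/13))*1 = ((I*√17 + 21/4)*(-1/13))*1 = ((21/4 + I*√17)*(-1/13))*1 = (-21/52 - I*√17/13)*1 = -21/52 - I*√17/13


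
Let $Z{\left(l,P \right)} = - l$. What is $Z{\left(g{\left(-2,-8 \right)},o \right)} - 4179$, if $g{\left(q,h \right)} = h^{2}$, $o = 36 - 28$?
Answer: $-4243$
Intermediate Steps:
$o = 8$
$Z{\left(g{\left(-2,-8 \right)},o \right)} - 4179 = - \left(-8\right)^{2} - 4179 = \left(-1\right) 64 - 4179 = -64 - 4179 = -4243$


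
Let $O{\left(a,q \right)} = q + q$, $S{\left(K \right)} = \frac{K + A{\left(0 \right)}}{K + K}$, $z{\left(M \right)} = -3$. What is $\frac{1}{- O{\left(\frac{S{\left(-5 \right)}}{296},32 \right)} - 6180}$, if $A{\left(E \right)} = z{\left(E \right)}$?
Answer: $- \frac{1}{6244} \approx -0.00016015$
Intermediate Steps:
$A{\left(E \right)} = -3$
$S{\left(K \right)} = \frac{-3 + K}{2 K}$ ($S{\left(K \right)} = \frac{K - 3}{K + K} = \frac{-3 + K}{2 K}$)
$O{\left(a,q \right)} = 2 q$
$\frac{1}{- O{\left(\frac{S{\left(-5 \right)}}{296},32 \right)} - 6180} = \frac{1}{- 2 \cdot 32 - 6180} = \frac{1}{\left(-1\right) 64 + \left(-9167 + 2987\right)} = \frac{1}{-64 - 6180} = \frac{1}{-6244} = - \frac{1}{6244}$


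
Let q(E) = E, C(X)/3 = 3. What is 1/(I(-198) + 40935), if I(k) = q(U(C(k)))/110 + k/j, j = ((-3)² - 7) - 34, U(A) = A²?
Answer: 880/36028893 ≈ 2.4425e-5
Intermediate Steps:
C(X) = 9 (C(X) = 3*3 = 9)
j = -32 (j = (9 - 7) - 34 = 2 - 34 = -32)
I(k) = 81/110 - k/32 (I(k) = 9²/110 + k/(-32) = 81*(1/110) + k*(-1/32) = 81/110 - k/32)
1/(I(-198) + 40935) = 1/((81/110 - 1/32*(-198)) + 40935) = 1/((81/110 + 99/16) + 40935) = 1/(6093/880 + 40935) = 1/(36028893/880) = 880/36028893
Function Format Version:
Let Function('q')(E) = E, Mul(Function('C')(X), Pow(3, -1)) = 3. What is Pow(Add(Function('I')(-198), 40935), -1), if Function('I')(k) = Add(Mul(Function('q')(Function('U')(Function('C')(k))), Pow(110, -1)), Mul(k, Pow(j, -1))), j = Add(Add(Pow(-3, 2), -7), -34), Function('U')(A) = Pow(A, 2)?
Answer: Rational(880, 36028893) ≈ 2.4425e-5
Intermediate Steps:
Function('C')(X) = 9 (Function('C')(X) = Mul(3, 3) = 9)
j = -32 (j = Add(Add(9, -7), -34) = Add(2, -34) = -32)
Function('I')(k) = Add(Rational(81, 110), Mul(Rational(-1, 32), k)) (Function('I')(k) = Add(Mul(Pow(9, 2), Pow(110, -1)), Mul(k, Pow(-32, -1))) = Add(Mul(81, Rational(1, 110)), Mul(k, Rational(-1, 32))) = Add(Rational(81, 110), Mul(Rational(-1, 32), k)))
Pow(Add(Function('I')(-198), 40935), -1) = Pow(Add(Add(Rational(81, 110), Mul(Rational(-1, 32), -198)), 40935), -1) = Pow(Add(Add(Rational(81, 110), Rational(99, 16)), 40935), -1) = Pow(Add(Rational(6093, 880), 40935), -1) = Pow(Rational(36028893, 880), -1) = Rational(880, 36028893)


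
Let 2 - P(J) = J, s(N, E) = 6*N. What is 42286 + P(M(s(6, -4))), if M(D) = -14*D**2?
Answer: 60432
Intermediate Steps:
P(J) = 2 - J
42286 + P(M(s(6, -4))) = 42286 + (2 - (-14)*(6*6)**2) = 42286 + (2 - (-14)*36**2) = 42286 + (2 - (-14)*1296) = 42286 + (2 - 1*(-18144)) = 42286 + (2 + 18144) = 42286 + 18146 = 60432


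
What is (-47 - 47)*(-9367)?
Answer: 880498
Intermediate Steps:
(-47 - 47)*(-9367) = -94*(-9367) = 880498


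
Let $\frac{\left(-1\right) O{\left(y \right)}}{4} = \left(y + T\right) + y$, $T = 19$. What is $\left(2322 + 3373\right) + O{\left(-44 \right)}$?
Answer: $5971$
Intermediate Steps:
$O{\left(y \right)} = -76 - 8 y$ ($O{\left(y \right)} = - 4 \left(\left(y + 19\right) + y\right) = - 4 \left(\left(19 + y\right) + y\right) = - 4 \left(19 + 2 y\right) = -76 - 8 y$)
$\left(2322 + 3373\right) + O{\left(-44 \right)} = \left(2322 + 3373\right) - -276 = 5695 + \left(-76 + 352\right) = 5695 + 276 = 5971$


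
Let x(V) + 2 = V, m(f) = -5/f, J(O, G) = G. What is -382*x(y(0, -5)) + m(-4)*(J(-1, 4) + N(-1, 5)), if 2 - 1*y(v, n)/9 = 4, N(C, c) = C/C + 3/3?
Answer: 15295/2 ≈ 7647.5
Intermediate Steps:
N(C, c) = 2 (N(C, c) = 1 + 3*(⅓) = 1 + 1 = 2)
y(v, n) = -18 (y(v, n) = 18 - 9*4 = 18 - 36 = -18)
x(V) = -2 + V
-382*x(y(0, -5)) + m(-4)*(J(-1, 4) + N(-1, 5)) = -382*(-2 - 18) + (-5/(-4))*(4 + 2) = -382*(-20) - 5*(-¼)*6 = 7640 + (5/4)*6 = 7640 + 15/2 = 15295/2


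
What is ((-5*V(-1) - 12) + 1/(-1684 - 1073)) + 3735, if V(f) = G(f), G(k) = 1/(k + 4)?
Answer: 3419905/919 ≈ 3721.3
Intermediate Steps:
G(k) = 1/(4 + k)
V(f) = 1/(4 + f)
((-5*V(-1) - 12) + 1/(-1684 - 1073)) + 3735 = ((-5/(4 - 1) - 12) + 1/(-1684 - 1073)) + 3735 = ((-5/3 - 12) + 1/(-2757)) + 3735 = ((-5*⅓ - 12) - 1/2757) + 3735 = ((-5/3 - 12) - 1/2757) + 3735 = (-41/3 - 1/2757) + 3735 = -12560/919 + 3735 = 3419905/919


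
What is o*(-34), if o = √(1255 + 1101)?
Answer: -68*√589 ≈ -1650.3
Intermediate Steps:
o = 2*√589 (o = √2356 = 2*√589 ≈ 48.539)
o*(-34) = (2*√589)*(-34) = -68*√589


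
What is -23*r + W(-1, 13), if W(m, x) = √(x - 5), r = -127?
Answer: 2921 + 2*√2 ≈ 2923.8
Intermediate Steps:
W(m, x) = √(-5 + x)
-23*r + W(-1, 13) = -23*(-127) + √(-5 + 13) = 2921 + √8 = 2921 + 2*√2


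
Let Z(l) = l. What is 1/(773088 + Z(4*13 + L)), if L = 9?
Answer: 1/773149 ≈ 1.2934e-6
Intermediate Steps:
1/(773088 + Z(4*13 + L)) = 1/(773088 + (4*13 + 9)) = 1/(773088 + (52 + 9)) = 1/(773088 + 61) = 1/773149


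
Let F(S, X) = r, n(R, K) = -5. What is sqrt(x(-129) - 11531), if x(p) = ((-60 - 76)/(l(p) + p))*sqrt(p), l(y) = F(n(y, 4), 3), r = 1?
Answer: sqrt(-184496 + 17*I*sqrt(129))/4 ≈ 0.05619 + 107.38*I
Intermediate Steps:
F(S, X) = 1
l(y) = 1
x(p) = -136*sqrt(p)/(1 + p) (x(p) = ((-60 - 76)/(1 + p))*sqrt(p) = (-136/(1 + p))*sqrt(p) = -136*sqrt(p)/(1 + p))
sqrt(x(-129) - 11531) = sqrt(-136*sqrt(-129)/(1 - 129) - 11531) = sqrt(-136*I*sqrt(129)/(-128) - 11531) = sqrt(-136*I*sqrt(129)*(-1/128) - 11531) = sqrt(17*I*sqrt(129)/16 - 11531) = sqrt(-11531 + 17*I*sqrt(129)/16)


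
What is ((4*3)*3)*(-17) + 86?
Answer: -526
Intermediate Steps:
((4*3)*3)*(-17) + 86 = (12*3)*(-17) + 86 = 36*(-17) + 86 = -612 + 86 = -526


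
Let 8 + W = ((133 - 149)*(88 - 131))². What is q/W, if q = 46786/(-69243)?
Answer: -23393/16387602324 ≈ -1.4275e-6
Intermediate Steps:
q = -46786/69243 (q = 46786*(-1/69243) = -46786/69243 ≈ -0.67568)
W = 473336 (W = -8 + ((133 - 149)*(88 - 131))² = -8 + (-16*(-43))² = -8 + 688² = -8 + 473344 = 473336)
q/W = -46786/69243/473336 = -46786/69243*1/473336 = -23393/16387602324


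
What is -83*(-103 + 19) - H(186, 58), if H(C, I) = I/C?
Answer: 648367/93 ≈ 6971.7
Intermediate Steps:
-83*(-103 + 19) - H(186, 58) = -83*(-103 + 19) - 58/186 = -83*(-84) - 58/186 = 6972 - 1*29/93 = 6972 - 29/93 = 648367/93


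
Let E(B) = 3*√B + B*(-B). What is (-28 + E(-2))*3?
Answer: -96 + 9*I*√2 ≈ -96.0 + 12.728*I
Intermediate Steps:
E(B) = -B² + 3*√B (E(B) = 3*√B - B² = -B² + 3*√B)
(-28 + E(-2))*3 = (-28 + (-1*(-2)² + 3*√(-2)))*3 = (-28 + (-1*4 + 3*(I*√2)))*3 = (-28 + (-4 + 3*I*√2))*3 = (-32 + 3*I*√2)*3 = -96 + 9*I*√2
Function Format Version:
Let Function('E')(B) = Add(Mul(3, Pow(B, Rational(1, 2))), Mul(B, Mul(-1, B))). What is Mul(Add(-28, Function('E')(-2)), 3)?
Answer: Add(-96, Mul(9, I, Pow(2, Rational(1, 2)))) ≈ Add(-96.000, Mul(12.728, I))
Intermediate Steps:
Function('E')(B) = Add(Mul(-1, Pow(B, 2)), Mul(3, Pow(B, Rational(1, 2)))) (Function('E')(B) = Add(Mul(3, Pow(B, Rational(1, 2))), Mul(-1, Pow(B, 2))) = Add(Mul(-1, Pow(B, 2)), Mul(3, Pow(B, Rational(1, 2)))))
Mul(Add(-28, Function('E')(-2)), 3) = Mul(Add(-28, Add(Mul(-1, Pow(-2, 2)), Mul(3, Pow(-2, Rational(1, 2))))), 3) = Mul(Add(-28, Add(Mul(-1, 4), Mul(3, Mul(I, Pow(2, Rational(1, 2)))))), 3) = Mul(Add(-28, Add(-4, Mul(3, I, Pow(2, Rational(1, 2))))), 3) = Mul(Add(-32, Mul(3, I, Pow(2, Rational(1, 2)))), 3) = Add(-96, Mul(9, I, Pow(2, Rational(1, 2))))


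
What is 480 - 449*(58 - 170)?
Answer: 50768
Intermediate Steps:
480 - 449*(58 - 170) = 480 - 449*(-112) = 480 + 50288 = 50768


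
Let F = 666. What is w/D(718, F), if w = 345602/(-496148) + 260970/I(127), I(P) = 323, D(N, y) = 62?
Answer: 64684057057/4967929924 ≈ 13.020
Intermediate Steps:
w = 64684057057/80127902 (w = 345602/(-496148) + 260970/323 = 345602*(-1/496148) + 260970*(1/323) = -172801/248074 + 260970/323 = 64684057057/80127902 ≈ 807.26)
w/D(718, F) = (64684057057/80127902)/62 = (64684057057/80127902)*(1/62) = 64684057057/4967929924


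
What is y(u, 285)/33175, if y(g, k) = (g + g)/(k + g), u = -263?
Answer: -263/364925 ≈ -0.00072070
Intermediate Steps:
y(g, k) = 2*g/(g + k) (y(g, k) = (2*g)/(g + k) = 2*g/(g + k))
y(u, 285)/33175 = (2*(-263)/(-263 + 285))/33175 = (2*(-263)/22)*(1/33175) = (2*(-263)*(1/22))*(1/33175) = -263/11*1/33175 = -263/364925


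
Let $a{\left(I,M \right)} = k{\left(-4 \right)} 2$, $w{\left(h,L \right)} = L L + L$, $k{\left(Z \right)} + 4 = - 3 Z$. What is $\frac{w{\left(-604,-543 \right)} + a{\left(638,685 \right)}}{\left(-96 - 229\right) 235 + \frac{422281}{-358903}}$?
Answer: $- \frac{52816524383}{13705819453} \approx -3.8536$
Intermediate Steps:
$k{\left(Z \right)} = -4 - 3 Z$
$w{\left(h,L \right)} = L + L^{2}$ ($w{\left(h,L \right)} = L^{2} + L = L + L^{2}$)
$a{\left(I,M \right)} = 16$ ($a{\left(I,M \right)} = \left(-4 - -12\right) 2 = \left(-4 + 12\right) 2 = 8 \cdot 2 = 16$)
$\frac{w{\left(-604,-543 \right)} + a{\left(638,685 \right)}}{\left(-96 - 229\right) 235 + \frac{422281}{-358903}} = \frac{- 543 \left(1 - 543\right) + 16}{\left(-96 - 229\right) 235 + \frac{422281}{-358903}} = \frac{\left(-543\right) \left(-542\right) + 16}{\left(-325\right) 235 + 422281 \left(- \frac{1}{358903}\right)} = \frac{294306 + 16}{-76375 - \frac{422281}{358903}} = \frac{294322}{- \frac{27411638906}{358903}} = 294322 \left(- \frac{358903}{27411638906}\right) = - \frac{52816524383}{13705819453}$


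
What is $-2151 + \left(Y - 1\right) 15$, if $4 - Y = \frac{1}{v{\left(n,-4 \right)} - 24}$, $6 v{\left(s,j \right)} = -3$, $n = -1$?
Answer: $- \frac{103164}{49} \approx -2105.4$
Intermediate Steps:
$v{\left(s,j \right)} = - \frac{1}{2}$ ($v{\left(s,j \right)} = \frac{1}{6} \left(-3\right) = - \frac{1}{2}$)
$Y = \frac{198}{49}$ ($Y = 4 - \frac{1}{- \frac{1}{2} - 24} = 4 - \frac{1}{- \frac{49}{2}} = 4 - - \frac{2}{49} = 4 + \frac{2}{49} = \frac{198}{49} \approx 4.0408$)
$-2151 + \left(Y - 1\right) 15 = -2151 + \left(\frac{198}{49} - 1\right) 15 = -2151 + \frac{149}{49} \cdot 15 = -2151 + \frac{2235}{49} = - \frac{103164}{49}$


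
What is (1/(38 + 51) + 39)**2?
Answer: 12054784/7921 ≈ 1521.9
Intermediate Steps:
(1/(38 + 51) + 39)**2 = (1/89 + 39)**2 = (3472/89)**2 = 12054784/7921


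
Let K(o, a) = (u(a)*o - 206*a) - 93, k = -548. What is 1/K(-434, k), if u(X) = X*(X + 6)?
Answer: -1/128792149 ≈ -7.7644e-9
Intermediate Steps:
u(X) = X*(6 + X)
K(o, a) = -93 - 206*a + a*o*(6 + a) (K(o, a) = ((a*(6 + a))*o - 206*a) - 93 = (a*o*(6 + a) - 206*a) - 93 = (-206*a + a*o*(6 + a)) - 93 = -93 - 206*a + a*o*(6 + a))
1/K(-434, k) = 1/(-93 - 206*(-548) - 548*(-434)*(6 - 548)) = 1/(-93 + 112888 - 548*(-434)*(-542)) = 1/(-93 + 112888 - 128904944) = 1/(-128792149) = -1/128792149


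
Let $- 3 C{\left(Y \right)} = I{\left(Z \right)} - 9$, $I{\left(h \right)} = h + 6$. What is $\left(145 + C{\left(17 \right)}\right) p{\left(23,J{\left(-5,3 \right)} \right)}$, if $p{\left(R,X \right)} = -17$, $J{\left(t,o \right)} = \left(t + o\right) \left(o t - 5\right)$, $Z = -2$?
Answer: $- \frac{7480}{3} \approx -2493.3$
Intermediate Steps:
$J{\left(t,o \right)} = \left(-5 + o t\right) \left(o + t\right)$ ($J{\left(t,o \right)} = \left(o + t\right) \left(-5 + o t\right) = \left(-5 + o t\right) \left(o + t\right)$)
$I{\left(h \right)} = 6 + h$
$C{\left(Y \right)} = \frac{5}{3}$ ($C{\left(Y \right)} = - \frac{\left(6 - 2\right) - 9}{3} = - \frac{4 - 9}{3} = \left(- \frac{1}{3}\right) \left(-5\right) = \frac{5}{3}$)
$\left(145 + C{\left(17 \right)}\right) p{\left(23,J{\left(-5,3 \right)} \right)} = \left(145 + \frac{5}{3}\right) \left(-17\right) = \frac{440}{3} \left(-17\right) = - \frac{7480}{3}$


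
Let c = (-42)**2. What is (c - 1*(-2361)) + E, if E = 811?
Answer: 4936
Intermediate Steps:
c = 1764
(c - 1*(-2361)) + E = (1764 - 1*(-2361)) + 811 = (1764 + 2361) + 811 = 4125 + 811 = 4936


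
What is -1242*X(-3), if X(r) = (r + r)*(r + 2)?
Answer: -7452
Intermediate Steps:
X(r) = 2*r*(2 + r) (X(r) = (2*r)*(2 + r) = 2*r*(2 + r))
-1242*X(-3) = -2484*(-3)*(2 - 3) = -2484*(-3)*(-1) = -1242*6 = -7452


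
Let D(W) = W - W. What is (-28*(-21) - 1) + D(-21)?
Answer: 587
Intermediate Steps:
D(W) = 0
(-28*(-21) - 1) + D(-21) = (-28*(-21) - 1) + 0 = (588 - 1) + 0 = 587 + 0 = 587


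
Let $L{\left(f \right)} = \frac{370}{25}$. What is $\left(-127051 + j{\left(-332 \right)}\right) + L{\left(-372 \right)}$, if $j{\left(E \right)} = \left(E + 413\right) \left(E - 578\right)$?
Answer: $- \frac{1003731}{5} \approx -2.0075 \cdot 10^{5}$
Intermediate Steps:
$L{\left(f \right)} = \frac{74}{5}$ ($L{\left(f \right)} = 370 \cdot \frac{1}{25} = \frac{74}{5}$)
$j{\left(E \right)} = \left(-578 + E\right) \left(413 + E\right)$ ($j{\left(E \right)} = \left(413 + E\right) \left(-578 + E\right) = \left(-578 + E\right) \left(413 + E\right)$)
$\left(-127051 + j{\left(-332 \right)}\right) + L{\left(-372 \right)} = \left(-127051 - \left(183934 - 110224\right)\right) + \frac{74}{5} = \left(-127051 + \left(-238714 + 110224 + 54780\right)\right) + \frac{74}{5} = \left(-127051 - 73710\right) + \frac{74}{5} = -200761 + \frac{74}{5} = - \frac{1003731}{5}$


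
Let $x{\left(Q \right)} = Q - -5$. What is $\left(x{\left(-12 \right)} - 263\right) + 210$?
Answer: $-60$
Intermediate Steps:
$x{\left(Q \right)} = 5 + Q$ ($x{\left(Q \right)} = Q + 5 = 5 + Q$)
$\left(x{\left(-12 \right)} - 263\right) + 210 = \left(\left(5 - 12\right) - 263\right) + 210 = \left(-7 - 263\right) + 210 = -270 + 210 = -60$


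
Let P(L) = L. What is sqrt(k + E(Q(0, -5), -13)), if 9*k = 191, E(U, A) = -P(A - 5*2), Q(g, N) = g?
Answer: sqrt(398)/3 ≈ 6.6500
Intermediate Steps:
E(U, A) = 10 - A (E(U, A) = -(A - 5*2) = -(A - 10) = -(-10 + A) = 10 - A)
k = 191/9 (k = (1/9)*191 = 191/9 ≈ 21.222)
sqrt(k + E(Q(0, -5), -13)) = sqrt(191/9 + (10 - 1*(-13))) = sqrt(191/9 + (10 + 13)) = sqrt(191/9 + 23) = sqrt(398/9) = sqrt(398)/3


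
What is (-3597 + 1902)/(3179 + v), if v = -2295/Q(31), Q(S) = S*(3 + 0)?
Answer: -52545/97784 ≈ -0.53736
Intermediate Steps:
Q(S) = 3*S (Q(S) = S*3 = 3*S)
v = -765/31 (v = -2295/(3*31) = -2295/93 = -2295*1/93 = -765/31 ≈ -24.677)
(-3597 + 1902)/(3179 + v) = (-3597 + 1902)/(3179 - 765/31) = -1695/97784/31 = -1695*31/97784 = -52545/97784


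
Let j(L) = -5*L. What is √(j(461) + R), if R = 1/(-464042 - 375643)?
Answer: I*√1625188423553310/839685 ≈ 48.01*I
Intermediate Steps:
R = -1/839685 (R = 1/(-839685) = -1/839685 ≈ -1.1909e-6)
√(j(461) + R) = √(-5*461 - 1/839685) = √(-2305 - 1/839685) = √(-1935473926/839685) = I*√1625188423553310/839685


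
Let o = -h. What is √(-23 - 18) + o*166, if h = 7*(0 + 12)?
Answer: -13944 + I*√41 ≈ -13944.0 + 6.4031*I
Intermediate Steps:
h = 84 (h = 7*12 = 84)
o = -84 (o = -1*84 = -84)
√(-23 - 18) + o*166 = √(-23 - 18) - 84*166 = √(-41) - 13944 = I*√41 - 13944 = -13944 + I*√41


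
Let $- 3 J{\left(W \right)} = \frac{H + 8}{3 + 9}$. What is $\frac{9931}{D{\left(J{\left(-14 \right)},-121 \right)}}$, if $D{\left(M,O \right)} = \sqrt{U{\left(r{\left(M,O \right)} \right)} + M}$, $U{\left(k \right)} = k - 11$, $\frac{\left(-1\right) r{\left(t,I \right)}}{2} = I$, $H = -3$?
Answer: $\frac{59586 \sqrt{8311}}{8311} \approx 653.61$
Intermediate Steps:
$r{\left(t,I \right)} = - 2 I$
$J{\left(W \right)} = - \frac{5}{36}$ ($J{\left(W \right)} = - \frac{\left(-3 + 8\right) \frac{1}{3 + 9}}{3} = - \frac{5 \cdot \frac{1}{12}}{3} = \left(- \frac{1}{3}\right) \frac{5}{12} = - \frac{5}{36}$)
$U{\left(k \right)} = -11 + k$
$D{\left(M,O \right)} = \sqrt{-11 + M - 2 O}$ ($D{\left(M,O \right)} = \sqrt{\left(-11 - 2 O\right) + M} = \sqrt{-11 + M - 2 O}$)
$\frac{9931}{D{\left(J{\left(-14 \right)},-121 \right)}} = \frac{9931}{\sqrt{-11 - \frac{5}{36} - -242}} = \frac{9931}{\sqrt{-11 - \frac{5}{36} + 242}} = \frac{9931}{\sqrt{\frac{8311}{36}}} = \frac{9931}{\frac{1}{6} \sqrt{8311}} = 9931 \frac{6 \sqrt{8311}}{8311} = \frac{59586 \sqrt{8311}}{8311}$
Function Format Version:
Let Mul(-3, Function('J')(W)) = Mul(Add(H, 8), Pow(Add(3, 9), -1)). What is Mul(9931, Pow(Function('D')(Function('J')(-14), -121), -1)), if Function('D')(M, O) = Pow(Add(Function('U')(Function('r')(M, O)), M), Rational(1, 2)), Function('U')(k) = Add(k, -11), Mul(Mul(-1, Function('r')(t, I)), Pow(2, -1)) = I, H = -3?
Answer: Mul(Rational(59586, 8311), Pow(8311, Rational(1, 2))) ≈ 653.61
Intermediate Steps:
Function('r')(t, I) = Mul(-2, I)
Function('J')(W) = Rational(-5, 36) (Function('J')(W) = Mul(Rational(-1, 3), Mul(Add(-3, 8), Pow(Add(3, 9), -1))) = Mul(Rational(-1, 3), Mul(5, Pow(12, -1))) = Mul(Rational(-1, 3), Mul(5, Rational(1, 12))) = Mul(Rational(-1, 3), Rational(5, 12)) = Rational(-5, 36))
Function('U')(k) = Add(-11, k)
Function('D')(M, O) = Pow(Add(-11, M, Mul(-2, O)), Rational(1, 2)) (Function('D')(M, O) = Pow(Add(Add(-11, Mul(-2, O)), M), Rational(1, 2)) = Pow(Add(-11, M, Mul(-2, O)), Rational(1, 2)))
Mul(9931, Pow(Function('D')(Function('J')(-14), -121), -1)) = Mul(9931, Pow(Pow(Add(-11, Rational(-5, 36), Mul(-2, -121)), Rational(1, 2)), -1)) = Mul(9931, Pow(Pow(Add(-11, Rational(-5, 36), 242), Rational(1, 2)), -1)) = Mul(9931, Pow(Pow(Rational(8311, 36), Rational(1, 2)), -1)) = Mul(9931, Pow(Mul(Rational(1, 6), Pow(8311, Rational(1, 2))), -1)) = Mul(9931, Mul(Rational(6, 8311), Pow(8311, Rational(1, 2)))) = Mul(Rational(59586, 8311), Pow(8311, Rational(1, 2)))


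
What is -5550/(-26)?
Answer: 2775/13 ≈ 213.46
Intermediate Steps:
-5550/(-26) = -5550*(-1)/26 = -15*(-185/13) = 2775/13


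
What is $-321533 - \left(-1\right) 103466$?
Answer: $-218067$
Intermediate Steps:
$-321533 - \left(-1\right) 103466 = -321533 - -103466 = -321533 + 103466 = -218067$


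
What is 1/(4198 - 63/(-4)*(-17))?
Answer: 4/15721 ≈ 0.00025444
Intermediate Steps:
1/(4198 - 63/(-4)*(-17)) = 1/(4198 - 63*(-1/4)*(-17)) = 1/(4198 + (63/4)*(-17)) = 1/(4198 - 1071/4) = 1/(15721/4) = 4/15721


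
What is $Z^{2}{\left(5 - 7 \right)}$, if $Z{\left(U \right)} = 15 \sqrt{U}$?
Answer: $-450$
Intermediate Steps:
$Z^{2}{\left(5 - 7 \right)} = \left(15 \sqrt{5 - 7}\right)^{2} = \left(15 \sqrt{-2}\right)^{2} = \left(15 i \sqrt{2}\right)^{2} = -450$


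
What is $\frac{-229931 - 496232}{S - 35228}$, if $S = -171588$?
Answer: $\frac{726163}{206816} \approx 3.5112$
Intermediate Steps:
$\frac{-229931 - 496232}{S - 35228} = \frac{-229931 - 496232}{-171588 - 35228} = - \frac{726163}{-206816} = \left(-726163\right) \left(- \frac{1}{206816}\right) = \frac{726163}{206816}$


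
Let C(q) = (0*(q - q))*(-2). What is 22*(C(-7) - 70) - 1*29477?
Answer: -31017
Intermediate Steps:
C(q) = 0 (C(q) = (0*0)*(-2) = 0*(-2) = 0)
22*(C(-7) - 70) - 1*29477 = 22*(0 - 70) - 1*29477 = 22*(-70) - 29477 = -1540 - 29477 = -31017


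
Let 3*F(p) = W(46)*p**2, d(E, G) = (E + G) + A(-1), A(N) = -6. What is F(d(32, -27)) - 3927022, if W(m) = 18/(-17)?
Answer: -66759380/17 ≈ -3.9270e+6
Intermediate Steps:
W(m) = -18/17 (W(m) = 18*(-1/17) = -18/17)
d(E, G) = -6 + E + G (d(E, G) = (E + G) - 6 = -6 + E + G)
F(p) = -6*p**2/17 (F(p) = (-18*p**2/17)/3 = -6*p**2/17)
F(d(32, -27)) - 3927022 = -6*(-6 + 32 - 27)**2/17 - 3927022 = -6/17*(-1)**2 - 3927022 = -6/17*1 - 3927022 = -6/17 - 3927022 = -66759380/17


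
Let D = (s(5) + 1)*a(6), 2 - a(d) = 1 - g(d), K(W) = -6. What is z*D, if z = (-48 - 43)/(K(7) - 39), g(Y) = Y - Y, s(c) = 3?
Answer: 364/45 ≈ 8.0889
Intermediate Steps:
g(Y) = 0
a(d) = 1 (a(d) = 2 - (1 - 1*0) = 2 - (1 + 0) = 2 - 1*1 = 2 - 1 = 1)
z = 91/45 (z = (-48 - 43)/(-6 - 39) = -91/(-45) = -91*(-1/45) = 91/45 ≈ 2.0222)
D = 4 (D = (3 + 1)*1 = 4*1 = 4)
z*D = (91/45)*4 = 364/45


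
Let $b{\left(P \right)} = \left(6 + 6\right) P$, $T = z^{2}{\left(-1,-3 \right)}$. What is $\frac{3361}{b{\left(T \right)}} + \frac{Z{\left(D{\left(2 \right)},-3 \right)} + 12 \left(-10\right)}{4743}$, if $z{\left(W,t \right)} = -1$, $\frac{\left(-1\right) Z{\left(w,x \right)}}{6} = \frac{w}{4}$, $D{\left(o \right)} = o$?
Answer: $\frac{590361}{2108} \approx 280.06$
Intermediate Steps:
$Z{\left(w,x \right)} = - \frac{3 w}{2}$ ($Z{\left(w,x \right)} = - 6 \frac{w}{4} = - \frac{3 w}{2}$)
$T = 1$ ($T = \left(-1\right)^{2} = 1$)
$b{\left(P \right)} = 12 P$
$\frac{3361}{b{\left(T \right)}} + \frac{Z{\left(D{\left(2 \right)},-3 \right)} + 12 \left(-10\right)}{4743} = \frac{3361}{12 \cdot 1} + \frac{\left(- \frac{3}{2}\right) 2 + 12 \left(-10\right)}{4743} = \frac{3361}{12} + \left(-3 - 120\right) \frac{1}{4743} = 3361 \cdot \frac{1}{12} - \frac{41}{1581} = \frac{3361}{12} - \frac{41}{1581} = \frac{590361}{2108}$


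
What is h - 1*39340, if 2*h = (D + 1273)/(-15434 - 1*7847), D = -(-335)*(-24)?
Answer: -1831742313/46562 ≈ -39340.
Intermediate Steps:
D = -8040 (D = -67*120 = -8040)
h = 6767/46562 (h = ((-8040 + 1273)/(-15434 - 1*7847))/2 = (-6767/(-15434 - 7847))/2 = (-6767/(-23281))/2 = (-6767*(-1/23281))/2 = (1/2)*(6767/23281) = 6767/46562 ≈ 0.14533)
h - 1*39340 = 6767/46562 - 1*39340 = 6767/46562 - 39340 = -1831742313/46562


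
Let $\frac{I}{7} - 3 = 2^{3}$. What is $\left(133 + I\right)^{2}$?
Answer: $44100$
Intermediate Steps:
$I = 77$ ($I = 21 + 7 \cdot 2^{3} = 21 + 7 \cdot 8 = 21 + 56 = 77$)
$\left(133 + I\right)^{2} = \left(133 + 77\right)^{2} = 210^{2} = 44100$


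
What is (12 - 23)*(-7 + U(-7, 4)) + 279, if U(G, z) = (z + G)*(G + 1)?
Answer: 158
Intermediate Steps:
U(G, z) = (1 + G)*(G + z) (U(G, z) = (G + z)*(1 + G) = (1 + G)*(G + z))
(12 - 23)*(-7 + U(-7, 4)) + 279 = (12 - 23)*(-7 + (-7 + 4 + (-7)² - 7*4)) + 279 = -11*(-7 + (-7 + 4 + 49 - 28)) + 279 = -11*(-7 + 18) + 279 = -11*11 + 279 = -121 + 279 = 158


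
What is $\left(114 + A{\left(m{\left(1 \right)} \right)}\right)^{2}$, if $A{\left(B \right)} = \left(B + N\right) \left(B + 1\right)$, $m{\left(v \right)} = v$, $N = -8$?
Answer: $10000$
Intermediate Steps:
$A{\left(B \right)} = \left(1 + B\right) \left(-8 + B\right)$ ($A{\left(B \right)} = \left(B - 8\right) \left(B + 1\right) = \left(-8 + B\right) \left(1 + B\right) = \left(1 + B\right) \left(-8 + B\right)$)
$\left(114 + A{\left(m{\left(1 \right)} \right)}\right)^{2} = \left(114 - \left(15 - 1\right)\right)^{2} = \left(114 - 14\right)^{2} = 100^{2} = 10000$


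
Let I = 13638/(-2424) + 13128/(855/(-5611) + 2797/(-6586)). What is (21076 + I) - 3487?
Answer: -44507598554801/8615298788 ≈ -5166.1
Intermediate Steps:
I = -196042088936933/8615298788 (I = 13638*(-1/2424) + 13128/(855*(-1/5611) + 2797*(-1/6586)) = -2273/404 + 13128/(-855/5611 - 2797/6586) = -2273/404 + 13128/(-21324997/36954046) = -2273/404 + 13128*(-36954046/21324997) = -2273/404 - 485132715888/21324997 = -196042088936933/8615298788 ≈ -22755.)
(21076 + I) - 3487 = (21076 - 196042088936933/8615298788) - 3487 = -14466051681045/8615298788 - 3487 = -44507598554801/8615298788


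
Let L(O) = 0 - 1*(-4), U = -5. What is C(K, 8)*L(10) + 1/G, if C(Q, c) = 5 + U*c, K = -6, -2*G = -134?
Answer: -9379/67 ≈ -139.99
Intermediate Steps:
G = 67 (G = -½*(-134) = 67)
L(O) = 4 (L(O) = 0 + 4 = 4)
C(Q, c) = 5 - 5*c
C(K, 8)*L(10) + 1/G = (5 - 5*8)*4 + 1/67 = (5 - 40)*4 + 1/67 = -35*4 + 1/67 = -140 + 1/67 = -9379/67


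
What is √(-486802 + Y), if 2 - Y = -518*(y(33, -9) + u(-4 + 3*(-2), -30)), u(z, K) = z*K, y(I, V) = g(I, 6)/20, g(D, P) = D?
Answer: I*√33054530/10 ≈ 574.93*I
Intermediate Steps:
y(I, V) = I/20
u(z, K) = K*z
Y = 1562567/10 (Y = 2 - (-518)*((1/20)*33 - 30*(-4 + 3*(-2))) = 2 - (-518)*(33/20 - 30*(-4 - 6)) = 2 - (-518)*(33/20 - 30*(-10)) = 2 - (-518)*(33/20 + 300) = 2 - (-518)*6033/20 = 2 - 1*(-1562547/10) = 2 + 1562547/10 = 1562567/10 ≈ 1.5626e+5)
√(-486802 + Y) = √(-486802 + 1562567/10) = √(-3305453/10) = I*√33054530/10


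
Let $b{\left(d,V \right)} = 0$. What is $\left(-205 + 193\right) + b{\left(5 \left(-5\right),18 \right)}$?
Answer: $-12$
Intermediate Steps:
$\left(-205 + 193\right) + b{\left(5 \left(-5\right),18 \right)} = \left(-205 + 193\right) + 0 = -12 + 0 = -12$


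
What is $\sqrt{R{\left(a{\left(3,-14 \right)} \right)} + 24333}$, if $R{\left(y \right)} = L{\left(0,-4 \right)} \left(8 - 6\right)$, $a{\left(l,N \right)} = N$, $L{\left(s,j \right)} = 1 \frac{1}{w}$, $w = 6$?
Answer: $\frac{10 \sqrt{2190}}{3} \approx 155.99$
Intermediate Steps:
$L{\left(s,j \right)} = \frac{1}{6}$ ($L{\left(s,j \right)} = 1 \cdot \frac{1}{6} = \frac{1}{6}$)
$R{\left(y \right)} = \frac{1}{3}$ ($R{\left(y \right)} = \frac{8 - 6}{6} = \frac{1}{6} \cdot 2 = \frac{1}{3}$)
$\sqrt{R{\left(a{\left(3,-14 \right)} \right)} + 24333} = \sqrt{\frac{1}{3} + 24333} = \sqrt{\frac{73000}{3}} = \frac{10 \sqrt{2190}}{3}$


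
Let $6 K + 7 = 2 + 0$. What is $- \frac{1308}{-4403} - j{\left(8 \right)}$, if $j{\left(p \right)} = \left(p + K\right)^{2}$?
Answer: $- \frac{8094059}{158508} \approx -51.064$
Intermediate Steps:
$K = - \frac{5}{6}$ ($K = - \frac{7}{6} + \frac{2 + 0}{6} = - \frac{7}{6} + \frac{1}{6} \cdot 2 = - \frac{7}{6} + \frac{1}{3} = - \frac{5}{6} \approx -0.83333$)
$j{\left(p \right)} = \left(- \frac{5}{6} + p\right)^{2}$ ($j{\left(p \right)} = \left(p - \frac{5}{6}\right)^{2} = \left(- \frac{5}{6} + p\right)^{2}$)
$- \frac{1308}{-4403} - j{\left(8 \right)} = - \frac{1308}{-4403} - \frac{\left(-5 + 6 \cdot 8\right)^{2}}{36} = \left(-1308\right) \left(- \frac{1}{4403}\right) - \frac{\left(-5 + 48\right)^{2}}{36} = \frac{1308}{4403} - \frac{43^{2}}{36} = \frac{1308}{4403} - \frac{1}{36} \cdot 1849 = \frac{1308}{4403} - \frac{1849}{36} = - \frac{8094059}{158508}$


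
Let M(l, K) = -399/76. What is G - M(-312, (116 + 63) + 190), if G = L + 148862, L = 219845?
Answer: 1474849/4 ≈ 3.6871e+5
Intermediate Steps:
M(l, K) = -21/4 (M(l, K) = -399*1/76 = -21/4)
G = 368707 (G = 219845 + 148862 = 368707)
G - M(-312, (116 + 63) + 190) = 368707 - 1*(-21/4) = 368707 + 21/4 = 1474849/4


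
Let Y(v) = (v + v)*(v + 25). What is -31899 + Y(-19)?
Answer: -32127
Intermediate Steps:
Y(v) = 2*v*(25 + v) (Y(v) = (2*v)*(25 + v) = 2*v*(25 + v))
-31899 + Y(-19) = -31899 + 2*(-19)*(25 - 19) = -31899 + 2*(-19)*6 = -31899 - 228 = -32127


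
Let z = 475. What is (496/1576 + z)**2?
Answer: 8767887769/38809 ≈ 2.2592e+5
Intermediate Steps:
(496/1576 + z)**2 = (496/1576 + 475)**2 = (496*(1/1576) + 475)**2 = (62/197 + 475)**2 = (93637/197)**2 = 8767887769/38809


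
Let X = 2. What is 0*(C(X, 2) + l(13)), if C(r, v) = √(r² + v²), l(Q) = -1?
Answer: 0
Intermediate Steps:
0*(C(X, 2) + l(13)) = 0*(√(2² + 2²) - 1) = 0*(√(4 + 4) - 1) = 0*(√8 - 1) = 0*(2*√2 - 1) = 0*(-1 + 2*√2) = 0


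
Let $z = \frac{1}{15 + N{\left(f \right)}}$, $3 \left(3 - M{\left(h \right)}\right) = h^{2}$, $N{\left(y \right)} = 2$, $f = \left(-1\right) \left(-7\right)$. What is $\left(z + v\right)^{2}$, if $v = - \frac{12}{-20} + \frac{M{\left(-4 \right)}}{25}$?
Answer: $\frac{519841}{1625625} \approx 0.31978$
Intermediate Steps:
$f = 7$
$M{\left(h \right)} = 3 - \frac{h^{2}}{3}$
$v = \frac{38}{75}$ ($v = - \frac{12}{-20} + \frac{3 - \frac{\left(-4\right)^{2}}{3}}{25} = \left(-12\right) \left(- \frac{1}{20}\right) + \left(3 - \frac{16}{3}\right) \frac{1}{25} = \frac{3}{5} + \left(3 - \frac{16}{3}\right) \frac{1}{25} = \frac{3}{5} - \frac{7}{75} = \frac{38}{75} \approx 0.50667$)
$z = \frac{1}{17}$ ($z = \frac{1}{15 + 2} = \frac{1}{17} \approx 0.058824$)
$\left(z + v\right)^{2} = \left(\frac{1}{17} + \frac{38}{75}\right)^{2} = \left(\frac{721}{1275}\right)^{2} = \frac{519841}{1625625}$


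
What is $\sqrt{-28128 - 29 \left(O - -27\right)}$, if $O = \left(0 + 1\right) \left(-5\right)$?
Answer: $i \sqrt{28766} \approx 169.61 i$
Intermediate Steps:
$O = -5$ ($O = 1 \left(-5\right) = -5$)
$\sqrt{-28128 - 29 \left(O - -27\right)} = \sqrt{-28128 - 29 \left(-5 - -27\right)} = \sqrt{-28128 - 29 \left(-5 + \left(\left(-1 - 20\right) + 48\right)\right)} = \sqrt{-28128 - 29 \left(-5 + \left(-21 + 48\right)\right)} = \sqrt{-28128 - 29 \left(-5 + 27\right)} = \sqrt{-28128 - 638} = \sqrt{-28766} = i \sqrt{28766}$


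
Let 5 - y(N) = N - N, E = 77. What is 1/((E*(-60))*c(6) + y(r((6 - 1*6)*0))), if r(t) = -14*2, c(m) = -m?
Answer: 1/27725 ≈ 3.6069e-5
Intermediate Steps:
r(t) = -28
y(N) = 5 (y(N) = 5 - (N - N) = 5 - 1*0 = 5 + 0 = 5)
1/((E*(-60))*c(6) + y(r((6 - 1*6)*0))) = 1/((77*(-60))*(-1*6) + 5) = 1/(-4620*(-6) + 5) = 1/(27720 + 5) = 1/27725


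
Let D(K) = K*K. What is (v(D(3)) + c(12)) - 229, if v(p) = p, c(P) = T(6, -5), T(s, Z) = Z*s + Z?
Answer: -255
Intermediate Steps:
T(s, Z) = Z + Z*s
c(P) = -35 (c(P) = -5*(1 + 6) = -5*7 = -35)
D(K) = K**2
(v(D(3)) + c(12)) - 229 = (3**2 - 35) - 229 = (9 - 35) - 229 = -26 - 229 = -255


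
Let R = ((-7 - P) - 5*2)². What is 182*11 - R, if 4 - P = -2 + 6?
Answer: 1713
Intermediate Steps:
P = 0 (P = 4 - (-2 + 6) = 4 - 1*4 = 4 - 4 = 0)
R = 289 (R = ((-7 - 1*0) - 5*2)² = ((-7 + 0) - 10)² = (-7 - 10)² = (-17)² = 289)
182*11 - R = 182*11 - 1*289 = 2002 - 289 = 1713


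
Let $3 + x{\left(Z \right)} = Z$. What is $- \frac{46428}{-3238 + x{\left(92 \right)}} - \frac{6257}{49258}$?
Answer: $\frac{2267247131}{155113442} \approx 14.617$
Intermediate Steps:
$x{\left(Z \right)} = -3 + Z$
$- \frac{46428}{-3238 + x{\left(92 \right)}} - \frac{6257}{49258} = - \frac{46428}{-3238 + \left(-3 + 92\right)} - \frac{6257}{49258} = - \frac{46428}{-3238 + 89} - \frac{6257}{49258} = - \frac{46428}{-3149} - \frac{6257}{49258} = \left(-46428\right) \left(- \frac{1}{3149}\right) - \frac{6257}{49258} = \frac{46428}{3149} - \frac{6257}{49258} = \frac{2267247131}{155113442}$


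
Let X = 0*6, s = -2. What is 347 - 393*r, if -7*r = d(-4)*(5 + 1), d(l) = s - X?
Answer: -2287/7 ≈ -326.71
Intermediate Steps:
X = 0
d(l) = -2 (d(l) = -2 - 1*0 = -2 + 0 = -2)
r = 12/7 (r = -(-2)*(5 + 1)/7 = -(-2)*6/7 = -⅐*(-12) = 12/7 ≈ 1.7143)
347 - 393*r = 347 - 393*12/7 = 347 - 4716/7 = -2287/7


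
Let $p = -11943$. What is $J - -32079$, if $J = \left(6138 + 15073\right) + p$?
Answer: $41347$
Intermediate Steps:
$J = 9268$ ($J = \left(6138 + 15073\right) - 11943 = 21211 - 11943 = 9268$)
$J - -32079 = 9268 - -32079 = 9268 + 32079 = 41347$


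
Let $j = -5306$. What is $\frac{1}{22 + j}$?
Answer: $- \frac{1}{5284} \approx -0.00018925$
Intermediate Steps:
$\frac{1}{22 + j} = \frac{1}{22 - 5306} = \frac{1}{-5284} = - \frac{1}{5284}$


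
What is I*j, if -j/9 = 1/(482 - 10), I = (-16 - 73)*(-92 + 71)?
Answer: -16821/472 ≈ -35.638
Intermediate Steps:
I = 1869 (I = -89*(-21) = 1869)
j = -9/472 (j = -9/(482 - 10) = -9/472 ≈ -0.019068)
I*j = 1869*(-9/472) = -16821/472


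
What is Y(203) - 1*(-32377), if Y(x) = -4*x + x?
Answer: 31768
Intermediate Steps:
Y(x) = -3*x
Y(203) - 1*(-32377) = -3*203 - 1*(-32377) = -609 + 32377 = 31768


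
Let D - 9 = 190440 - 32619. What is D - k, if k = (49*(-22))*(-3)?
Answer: 154596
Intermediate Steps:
k = 3234 (k = -1078*(-3) = 3234)
D = 157830 (D = 9 + (190440 - 32619) = 9 + 157821 = 157830)
D - k = 157830 - 1*3234 = 157830 - 3234 = 154596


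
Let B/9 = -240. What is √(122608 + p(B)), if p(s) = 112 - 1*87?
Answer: √122633 ≈ 350.19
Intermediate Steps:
B = -2160 (B = 9*(-240) = -2160)
p(s) = 25 (p(s) = 112 - 87 = 25)
√(122608 + p(B)) = √(122608 + 25) = √122633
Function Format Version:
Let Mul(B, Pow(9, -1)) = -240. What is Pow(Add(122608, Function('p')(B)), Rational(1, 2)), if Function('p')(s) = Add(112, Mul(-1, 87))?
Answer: Pow(122633, Rational(1, 2)) ≈ 350.19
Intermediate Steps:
B = -2160 (B = Mul(9, -240) = -2160)
Function('p')(s) = 25 (Function('p')(s) = Add(112, -87) = 25)
Pow(Add(122608, Function('p')(B)), Rational(1, 2)) = Pow(Add(122608, 25), Rational(1, 2)) = Pow(122633, Rational(1, 2))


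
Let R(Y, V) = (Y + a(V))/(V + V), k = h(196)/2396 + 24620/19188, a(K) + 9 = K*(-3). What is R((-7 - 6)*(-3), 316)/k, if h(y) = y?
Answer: -1318891977/1239319768 ≈ -1.0642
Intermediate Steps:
a(K) = -9 - 3*K (a(K) = -9 + K*(-3) = -9 - 3*K)
k = 3921898/2873403 (k = 196/2396 + 24620/19188 = 196*(1/2396) + 24620*(1/19188) = 49/599 + 6155/4797 = 3921898/2873403 ≈ 1.3649)
R(Y, V) = (-9 + Y - 3*V)/(2*V) (R(Y, V) = (Y + (-9 - 3*V))/(V + V) = (-9 + Y - 3*V)/((2*V)) = (-9 + Y - 3*V)*(1/(2*V)) = (-9 + Y - 3*V)/(2*V))
R((-7 - 6)*(-3), 316)/k = ((½)*(-9 + (-7 - 6)*(-3) - 3*316)/316)/(3921898/2873403) = ((½)*(1/316)*(-9 - 13*(-3) - 948))*(2873403/3921898) = ((½)*(1/316)*(-9 + 39 - 948))*(2873403/3921898) = ((½)*(1/316)*(-918))*(2873403/3921898) = -459/316*2873403/3921898 = -1318891977/1239319768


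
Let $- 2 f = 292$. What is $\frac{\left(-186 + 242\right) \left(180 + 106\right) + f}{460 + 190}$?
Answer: $\frac{1587}{65} \approx 24.415$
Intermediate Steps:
$f = -146$ ($f = \left(- \frac{1}{2}\right) 292 = -146$)
$\frac{\left(-186 + 242\right) \left(180 + 106\right) + f}{460 + 190} = \frac{\left(-186 + 242\right) \left(180 + 106\right) - 146}{460 + 190} = \frac{56 \cdot 286 - 146}{650} = \left(16016 - 146\right) \frac{1}{650} = 15870 \cdot \frac{1}{650} = \frac{1587}{65}$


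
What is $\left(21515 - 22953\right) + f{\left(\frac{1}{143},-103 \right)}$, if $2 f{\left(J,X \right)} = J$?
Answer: $- \frac{411267}{286} \approx -1438.0$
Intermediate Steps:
$f{\left(J,X \right)} = \frac{J}{2}$
$\left(21515 - 22953\right) + f{\left(\frac{1}{143},-103 \right)} = \left(21515 - 22953\right) + \frac{1}{2 \cdot 143} = -1438 + \frac{1}{2} \cdot \frac{1}{143} = -1438 + \frac{1}{286} = - \frac{411267}{286}$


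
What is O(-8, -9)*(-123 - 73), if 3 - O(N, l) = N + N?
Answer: -3724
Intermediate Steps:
O(N, l) = 3 - 2*N (O(N, l) = 3 - (N + N) = 3 - 2*N)
O(-8, -9)*(-123 - 73) = (3 - 2*(-8))*(-123 - 73) = (3 + 16)*(-196) = 19*(-196) = -3724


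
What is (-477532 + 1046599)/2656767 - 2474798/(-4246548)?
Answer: 1498588664797/1880348098386 ≈ 0.79697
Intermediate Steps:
(-477532 + 1046599)/2656767 - 2474798/(-4246548) = 569067*(1/2656767) - 2474798*(-1/4246548) = 189689/885589 + 1237399/2123274 = 1498588664797/1880348098386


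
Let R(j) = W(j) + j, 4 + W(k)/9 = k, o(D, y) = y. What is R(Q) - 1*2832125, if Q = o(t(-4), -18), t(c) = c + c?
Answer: -2832341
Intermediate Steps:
t(c) = 2*c
W(k) = -36 + 9*k
Q = -18
R(j) = -36 + 10*j (R(j) = (-36 + 9*j) + j = -36 + 10*j)
R(Q) - 1*2832125 = (-36 + 10*(-18)) - 1*2832125 = (-36 - 180) - 2832125 = -216 - 2832125 = -2832341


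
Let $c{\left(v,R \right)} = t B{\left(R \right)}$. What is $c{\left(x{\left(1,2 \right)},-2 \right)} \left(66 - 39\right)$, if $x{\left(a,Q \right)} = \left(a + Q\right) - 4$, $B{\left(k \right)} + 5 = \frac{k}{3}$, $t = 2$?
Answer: $-306$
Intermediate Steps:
$B{\left(k \right)} = -5 + \frac{k}{3}$
$x{\left(a,Q \right)} = -4 + Q + a$ ($x{\left(a,Q \right)} = \left(Q + a\right) - 4 = -4 + Q + a$)
$c{\left(v,R \right)} = -10 + \frac{2 R}{3}$ ($c{\left(v,R \right)} = 2 \left(-5 + \frac{R}{3}\right) = -10 + \frac{2 R}{3}$)
$c{\left(x{\left(1,2 \right)},-2 \right)} \left(66 - 39\right) = \left(-10 + \frac{2}{3} \left(-2\right)\right) \left(66 - 39\right) = \left(-10 - \frac{4}{3}\right) 27 = \left(- \frac{34}{3}\right) 27 = -306$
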